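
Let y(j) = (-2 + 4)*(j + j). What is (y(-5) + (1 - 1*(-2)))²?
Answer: 289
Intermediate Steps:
y(j) = 4*j (y(j) = 2*(2*j) = 4*j)
(y(-5) + (1 - 1*(-2)))² = (4*(-5) + (1 - 1*(-2)))² = (-20 + (1 + 2))² = (-20 + 3)² = (-17)² = 289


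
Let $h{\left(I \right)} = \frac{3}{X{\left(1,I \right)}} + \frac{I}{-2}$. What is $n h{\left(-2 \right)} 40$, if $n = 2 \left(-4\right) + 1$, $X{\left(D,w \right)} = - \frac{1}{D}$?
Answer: $560$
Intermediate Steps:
$n = -7$ ($n = -8 + 1 = -7$)
$h{\left(I \right)} = -3 - \frac{I}{2}$ ($h{\left(I \right)} = \frac{3}{\left(-1\right) 1^{-1}} + \frac{I}{-2} = \frac{3}{\left(-1\right) 1} + I \left(- \frac{1}{2}\right) = \frac{3}{-1} - \frac{I}{2} = 3 \left(-1\right) - \frac{I}{2} = -3 - \frac{I}{2}$)
$n h{\left(-2 \right)} 40 = - 7 \left(-3 - -1\right) 40 = - 7 \left(-3 + 1\right) 40 = \left(-7\right) \left(-2\right) 40 = 14 \cdot 40 = 560$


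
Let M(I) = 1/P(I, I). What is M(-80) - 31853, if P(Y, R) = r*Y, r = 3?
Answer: -7644721/240 ≈ -31853.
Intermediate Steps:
P(Y, R) = 3*Y
M(I) = 1/(3*I)
M(-80) - 31853 = (1/3)/(-80) - 31853 = (1/3)*(-1/80) - 31853 = -1/240 - 31853 = -7644721/240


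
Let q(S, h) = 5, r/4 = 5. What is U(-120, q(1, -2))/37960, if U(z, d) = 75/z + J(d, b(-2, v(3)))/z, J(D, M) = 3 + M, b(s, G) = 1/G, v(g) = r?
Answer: -1561/91104000 ≈ -1.7134e-5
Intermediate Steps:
r = 20 (r = 4*5 = 20)
v(g) = 20
U(z, d) = 1561/(20*z) (U(z, d) = 75/z + (3 + 1/20)/z = 75/z + 61/(20*z) = 1561/(20*z))
U(-120, q(1, -2))/37960 = ((1561/20)/(-120))/37960 = ((1561/20)*(-1/120))*(1/37960) = -1561/2400*1/37960 = -1561/91104000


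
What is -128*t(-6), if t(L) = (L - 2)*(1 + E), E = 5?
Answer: 6144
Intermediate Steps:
t(L) = -12 + 6*L (t(L) = (L - 2)*(1 + 5) = (-2 + L)*6 = -12 + 6*L)
-128*t(-6) = -128*(-12 + 6*(-6)) = -128*(-12 - 36) = -128*(-48) = 6144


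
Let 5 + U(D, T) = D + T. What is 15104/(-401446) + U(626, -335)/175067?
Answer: -1264699206/35139973441 ≈ -0.035990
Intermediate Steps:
U(D, T) = -5 + D + T (U(D, T) = -5 + (D + T) = -5 + D + T)
15104/(-401446) + U(626, -335)/175067 = 15104/(-401446) + (-5 + 626 - 335)/175067 = 15104*(-1/401446) + 286*(1/175067) = -7552/200723 + 286/175067 = -1264699206/35139973441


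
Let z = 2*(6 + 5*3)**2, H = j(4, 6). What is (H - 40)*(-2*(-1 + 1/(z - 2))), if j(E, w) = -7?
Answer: -41313/440 ≈ -93.893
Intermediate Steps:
H = -7
z = 882 (z = 2*(6 + 15)**2 = 2*21**2 = 2*441 = 882)
(H - 40)*(-2*(-1 + 1/(z - 2))) = (-7 - 40)*(-2*(-1 + 1/(882 - 2))) = -(-94)*(-1 + 1/880) = -(-94)*(-879)/880 = -47*879/440 = -41313/440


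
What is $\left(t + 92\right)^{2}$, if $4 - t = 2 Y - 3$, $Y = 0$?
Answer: $9801$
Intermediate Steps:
$t = 7$ ($t = 4 - \left(2 \cdot 0 - 3\right) = 4 - \left(0 - 3\right) = 4 - -3 = 4 + 3 = 7$)
$\left(t + 92\right)^{2} = \left(7 + 92\right)^{2} = 99^{2} = 9801$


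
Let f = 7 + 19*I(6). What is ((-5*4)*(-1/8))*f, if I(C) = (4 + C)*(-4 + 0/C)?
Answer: -3765/2 ≈ -1882.5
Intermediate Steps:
I(C) = -16 - 4*C (I(C) = (4 + C)*(-4 + 0) = (4 + C)*(-4) = -16 - 4*C)
f = -753 (f = 7 + 19*(-16 - 4*6) = 7 + 19*(-16 - 24) = 7 + 19*(-40) = 7 - 760 = -753)
((-5*4)*(-1/8))*f = ((-5*4)*(-1/8))*(-753) = -(-20)/8*(-753) = -20*(-1/8)*(-753) = (5/2)*(-753) = -3765/2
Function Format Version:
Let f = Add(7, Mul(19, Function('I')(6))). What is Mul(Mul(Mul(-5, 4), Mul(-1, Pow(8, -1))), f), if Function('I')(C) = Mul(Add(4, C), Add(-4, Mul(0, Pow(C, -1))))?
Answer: Rational(-3765, 2) ≈ -1882.5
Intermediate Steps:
Function('I')(C) = Add(-16, Mul(-4, C)) (Function('I')(C) = Mul(Add(4, C), Add(-4, 0)) = Mul(Add(4, C), -4) = Add(-16, Mul(-4, C)))
f = -753 (f = Add(7, Mul(19, Add(-16, Mul(-4, 6)))) = Add(7, Mul(19, Add(-16, -24))) = Add(7, Mul(19, -40)) = Add(7, -760) = -753)
Mul(Mul(Mul(-5, 4), Mul(-1, Pow(8, -1))), f) = Mul(Mul(Mul(-5, 4), Mul(-1, Pow(8, -1))), -753) = Mul(Mul(-20, Mul(-1, Rational(1, 8))), -753) = Mul(Mul(-20, Rational(-1, 8)), -753) = Mul(Rational(5, 2), -753) = Rational(-3765, 2)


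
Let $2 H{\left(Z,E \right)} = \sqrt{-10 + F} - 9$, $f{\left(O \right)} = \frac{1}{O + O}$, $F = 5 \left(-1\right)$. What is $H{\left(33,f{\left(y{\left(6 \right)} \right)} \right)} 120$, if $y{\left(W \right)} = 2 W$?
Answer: $-540 + 60 i \sqrt{15} \approx -540.0 + 232.38 i$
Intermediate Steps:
$F = -5$
$f{\left(O \right)} = \frac{1}{2 O}$
$H{\left(Z,E \right)} = - \frac{9}{2} + \frac{i \sqrt{15}}{2}$ ($H{\left(Z,E \right)} = \frac{\sqrt{-10 - 5} - 9}{2} = \frac{\sqrt{-15} - 9}{2} = \frac{i \sqrt{15} - 9}{2} = \frac{-9 + i \sqrt{15}}{2} = - \frac{9}{2} + \frac{i \sqrt{15}}{2}$)
$H{\left(33,f{\left(y{\left(6 \right)} \right)} \right)} 120 = \left(- \frac{9}{2} + \frac{i \sqrt{15}}{2}\right) 120 = -540 + 60 i \sqrt{15}$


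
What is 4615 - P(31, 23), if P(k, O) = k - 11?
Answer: 4595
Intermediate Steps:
P(k, O) = -11 + k
4615 - P(31, 23) = 4615 - (-11 + 31) = 4615 - 1*20 = 4615 - 20 = 4595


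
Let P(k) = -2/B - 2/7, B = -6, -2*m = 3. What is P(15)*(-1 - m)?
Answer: 1/42 ≈ 0.023810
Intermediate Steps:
m = -3/2 (m = -1/2*3 = -3/2 ≈ -1.5000)
P(k) = 1/21 (P(k) = -2/(-6) - 2/7 = -2*(-1/6) - 2*1/7 = 1/3 - 2/7 = 1/21)
P(15)*(-1 - m) = (-1 - 1*(-3/2))/21 = (-1 + 3/2)/21 = (1/21)*(1/2) = 1/42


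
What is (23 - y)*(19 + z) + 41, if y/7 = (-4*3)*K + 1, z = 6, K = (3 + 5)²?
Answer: 134841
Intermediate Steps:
K = 64 (K = 8² = 64)
y = -5369 (y = 7*(-4*3*64 + 1) = 7*(-12*64 + 1) = 7*(-768 + 1) = 7*(-767) = -5369)
(23 - y)*(19 + z) + 41 = (23 - 1*(-5369))*(19 + 6) + 41 = (23 + 5369)*25 + 41 = 5392*25 + 41 = 134800 + 41 = 134841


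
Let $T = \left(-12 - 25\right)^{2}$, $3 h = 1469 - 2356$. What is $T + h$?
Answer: $\frac{3220}{3} \approx 1073.3$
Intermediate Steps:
$h = - \frac{887}{3}$ ($h = \frac{1469 - 2356}{3} = \frac{1}{3} \left(-887\right) = - \frac{887}{3} \approx -295.67$)
$T = 1369$ ($T = \left(-12 - 25\right)^{2} = \left(-37\right)^{2} = 1369$)
$T + h = 1369 - \frac{887}{3} = \frac{3220}{3}$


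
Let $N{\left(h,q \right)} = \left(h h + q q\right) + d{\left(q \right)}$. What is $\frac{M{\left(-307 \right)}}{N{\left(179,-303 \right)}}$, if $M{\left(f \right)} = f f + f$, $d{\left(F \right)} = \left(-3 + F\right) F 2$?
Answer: $\frac{46971}{154643} \approx 0.30374$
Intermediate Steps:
$d{\left(F \right)} = 2 F \left(-3 + F\right)$ ($d{\left(F \right)} = \left(-3 + F\right) 2 F = 2 F \left(-3 + F\right)$)
$M{\left(f \right)} = f + f^{2}$ ($M{\left(f \right)} = f^{2} + f = f + f^{2}$)
$N{\left(h,q \right)} = h^{2} + q^{2} + 2 q \left(-3 + q\right)$ ($N{\left(h,q \right)} = \left(h h + q q\right) + 2 q \left(-3 + q\right) = \left(h^{2} + q^{2}\right) + 2 q \left(-3 + q\right) = h^{2} + q^{2} + 2 q \left(-3 + q\right)$)
$\frac{M{\left(-307 \right)}}{N{\left(179,-303 \right)}} = \frac{\left(-307\right) \left(1 - 307\right)}{179^{2} - -1818 + 3 \left(-303\right)^{2}} = \frac{\left(-307\right) \left(-306\right)}{32041 + 1818 + 3 \cdot 91809} = \frac{93942}{32041 + 1818 + 275427} = \frac{93942}{309286} = 93942 \cdot \frac{1}{309286} = \frac{46971}{154643}$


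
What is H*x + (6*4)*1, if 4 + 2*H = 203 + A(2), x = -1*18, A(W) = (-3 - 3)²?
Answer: -2091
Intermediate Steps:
A(W) = 36 (A(W) = (-6)² = 36)
x = -18
H = 235/2 (H = -2 + (203 + 36)/2 = -2 + (½)*239 = -2 + 239/2 = 235/2 ≈ 117.50)
H*x + (6*4)*1 = (235/2)*(-18) + (6*4)*1 = -2115 + 24*1 = -2115 + 24 = -2091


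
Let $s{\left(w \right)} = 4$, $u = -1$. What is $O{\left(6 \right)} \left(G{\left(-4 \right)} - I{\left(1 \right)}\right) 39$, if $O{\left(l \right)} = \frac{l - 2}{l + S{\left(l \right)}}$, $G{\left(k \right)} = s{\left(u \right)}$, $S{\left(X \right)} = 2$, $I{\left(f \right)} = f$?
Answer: $\frac{117}{2} \approx 58.5$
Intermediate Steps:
$G{\left(k \right)} = 4$
$O{\left(l \right)} = \frac{-2 + l}{2 + l}$ ($O{\left(l \right)} = \frac{l - 2}{l + 2} = \frac{-2 + l}{2 + l}$)
$O{\left(6 \right)} \left(G{\left(-4 \right)} - I{\left(1 \right)}\right) 39 = \frac{-2 + 6}{2 + 6} \left(4 - 1\right) 39 = \frac{1}{8} \cdot 4 \left(4 - 1\right) 39 = \frac{1}{8} \cdot 4 \cdot 3 \cdot 39 = \frac{1}{2} \cdot 3 \cdot 39 = \frac{3}{2} \cdot 39 = \frac{117}{2}$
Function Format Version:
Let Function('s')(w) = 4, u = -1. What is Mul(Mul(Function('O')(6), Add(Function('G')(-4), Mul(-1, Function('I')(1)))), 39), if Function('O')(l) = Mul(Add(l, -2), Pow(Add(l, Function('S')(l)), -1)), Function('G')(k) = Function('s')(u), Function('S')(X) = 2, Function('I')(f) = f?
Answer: Rational(117, 2) ≈ 58.500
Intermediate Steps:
Function('G')(k) = 4
Function('O')(l) = Mul(Pow(Add(2, l), -1), Add(-2, l)) (Function('O')(l) = Mul(Add(l, -2), Pow(Add(l, 2), -1)) = Mul(Add(-2, l), Pow(Add(2, l), -1)) = Mul(Pow(Add(2, l), -1), Add(-2, l)))
Mul(Mul(Function('O')(6), Add(Function('G')(-4), Mul(-1, Function('I')(1)))), 39) = Mul(Mul(Mul(Pow(Add(2, 6), -1), Add(-2, 6)), Add(4, Mul(-1, 1))), 39) = Mul(Mul(Mul(Pow(8, -1), 4), Add(4, -1)), 39) = Mul(Mul(Mul(Rational(1, 8), 4), 3), 39) = Mul(Mul(Rational(1, 2), 3), 39) = Mul(Rational(3, 2), 39) = Rational(117, 2)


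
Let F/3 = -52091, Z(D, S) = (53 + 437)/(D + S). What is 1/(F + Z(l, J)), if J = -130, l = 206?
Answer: -38/5938129 ≈ -6.3993e-6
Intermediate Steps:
Z(D, S) = 490/(D + S)
F = -156273 (F = 3*(-52091) = -156273)
1/(F + Z(l, J)) = 1/(-156273 + 490/(206 - 130)) = 1/(-156273 + 490/76) = 1/(-156273 + 490*(1/76)) = 1/(-156273 + 245/38) = 1/(-5938129/38) = -38/5938129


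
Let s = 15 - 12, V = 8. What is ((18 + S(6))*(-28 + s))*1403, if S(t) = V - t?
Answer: -701500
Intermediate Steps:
s = 3
S(t) = 8 - t
((18 + S(6))*(-28 + s))*1403 = ((18 + (8 - 1*6))*(-28 + 3))*1403 = ((18 + (8 - 6))*(-25))*1403 = ((18 + 2)*(-25))*1403 = (20*(-25))*1403 = -500*1403 = -701500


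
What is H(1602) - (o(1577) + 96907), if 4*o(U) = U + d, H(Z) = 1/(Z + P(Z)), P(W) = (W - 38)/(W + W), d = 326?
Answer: -499999261679/5134372 ≈ -97383.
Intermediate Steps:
P(W) = (-38 + W)/(2*W) (P(W) = (-38 + W)/((2*W)) = (-38 + W)*(1/(2*W)) = (-38 + W)/(2*W))
H(Z) = 1/(Z + (-38 + Z)/(2*Z))
o(U) = 163/2 + U/4 (o(U) = (U + 326)/4 = (326 + U)/4 = 163/2 + U/4)
H(1602) - (o(1577) + 96907) = 2*1602/(-38 + 1602 + 2*1602²) - ((163/2 + (¼)*1577) + 96907) = 2*1602/(-38 + 1602 + 2*2566404) - ((163/2 + 1577/4) + 96907) = 2*1602/(-38 + 1602 + 5132808) - (1903/4 + 96907) = 2*1602/5134372 - 1*389531/4 = 2*1602*(1/5134372) - 389531/4 = 801/1283593 - 389531/4 = -499999261679/5134372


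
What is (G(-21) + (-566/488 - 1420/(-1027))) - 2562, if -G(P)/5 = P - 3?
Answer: -611880057/250588 ≈ -2441.8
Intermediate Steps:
G(P) = 15 - 5*P (G(P) = -5*(P - 3) = -5*(-3 + P) = 15 - 5*P)
(G(-21) + (-566/488 - 1420/(-1027))) - 2562 = ((15 - 5*(-21)) + (-566/488 - 1420/(-1027))) - 2562 = ((15 + 105) + (-566*1/488 - 1420*(-1/1027))) - 2562 = (120 + (-283/244 + 1420/1027)) - 2562 = (120 + 55839/250588) - 2562 = 30126399/250588 - 2562 = -611880057/250588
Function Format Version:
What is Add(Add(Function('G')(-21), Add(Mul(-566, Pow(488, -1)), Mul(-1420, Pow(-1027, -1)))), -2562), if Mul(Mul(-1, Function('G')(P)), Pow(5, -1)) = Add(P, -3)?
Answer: Rational(-611880057, 250588) ≈ -2441.8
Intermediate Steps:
Function('G')(P) = Add(15, Mul(-5, P)) (Function('G')(P) = Mul(-5, Add(P, -3)) = Mul(-5, Add(-3, P)) = Add(15, Mul(-5, P)))
Add(Add(Function('G')(-21), Add(Mul(-566, Pow(488, -1)), Mul(-1420, Pow(-1027, -1)))), -2562) = Add(Add(Add(15, Mul(-5, -21)), Add(Mul(-566, Pow(488, -1)), Mul(-1420, Pow(-1027, -1)))), -2562) = Add(Add(Add(15, 105), Add(Mul(-566, Rational(1, 488)), Mul(-1420, Rational(-1, 1027)))), -2562) = Add(Add(120, Add(Rational(-283, 244), Rational(1420, 1027))), -2562) = Add(Add(120, Rational(55839, 250588)), -2562) = Add(Rational(30126399, 250588), -2562) = Rational(-611880057, 250588)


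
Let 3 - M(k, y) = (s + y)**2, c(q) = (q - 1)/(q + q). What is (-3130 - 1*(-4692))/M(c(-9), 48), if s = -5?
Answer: -11/13 ≈ -0.84615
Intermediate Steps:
c(q) = (-1 + q)/(2*q) (c(q) = (-1 + q)/((2*q)) = (-1 + q)*(1/(2*q)) = (-1 + q)/(2*q))
M(k, y) = 3 - (-5 + y)**2
(-3130 - 1*(-4692))/M(c(-9), 48) = (-3130 - 1*(-4692))/(3 - (-5 + 48)**2) = (-3130 + 4692)/(3 - 1*43**2) = 1562/(3 - 1*1849) = 1562/(3 - 1849) = 1562/(-1846) = 1562*(-1/1846) = -11/13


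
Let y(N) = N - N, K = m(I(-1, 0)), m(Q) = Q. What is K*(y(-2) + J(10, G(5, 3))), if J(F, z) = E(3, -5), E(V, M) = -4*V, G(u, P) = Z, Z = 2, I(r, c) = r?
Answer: 12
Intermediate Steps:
G(u, P) = 2
K = -1
J(F, z) = -12 (J(F, z) = -4*3 = -12)
y(N) = 0
K*(y(-2) + J(10, G(5, 3))) = -(0 - 12) = -1*(-12) = 12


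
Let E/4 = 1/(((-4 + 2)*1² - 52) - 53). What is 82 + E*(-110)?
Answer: 9214/107 ≈ 86.112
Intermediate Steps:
E = -4/107 (E = 4/(((-4 + 2)*1² - 52) - 53) = 4/((-2*1 - 52) - 53) = 4/((-2 - 52) - 53) = 4/(-54 - 53) = 4/(-107) = 4*(-1/107) = -4/107 ≈ -0.037383)
82 + E*(-110) = 82 - 4/107*(-110) = 82 + 440/107 = 9214/107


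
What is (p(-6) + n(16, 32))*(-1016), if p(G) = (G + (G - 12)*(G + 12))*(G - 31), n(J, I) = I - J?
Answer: -4301744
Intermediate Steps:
p(G) = (-31 + G)*(G + (-12 + G)*(12 + G)) (p(G) = (G + (-12 + G)*(12 + G))*(-31 + G) = (-31 + G)*(G + (-12 + G)*(12 + G)))
(p(-6) + n(16, 32))*(-1016) = ((4464 + (-6)**3 - 175*(-6) - 30*(-6)**2) + (32 - 1*16))*(-1016) = ((4464 - 216 + 1050 - 30*36) + (32 - 16))*(-1016) = ((4464 - 216 + 1050 - 1080) + 16)*(-1016) = (4218 + 16)*(-1016) = 4234*(-1016) = -4301744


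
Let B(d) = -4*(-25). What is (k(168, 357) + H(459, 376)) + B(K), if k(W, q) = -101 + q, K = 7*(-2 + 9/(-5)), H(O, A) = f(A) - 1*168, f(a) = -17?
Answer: 171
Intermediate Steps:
H(O, A) = -185 (H(O, A) = -17 - 1*168 = -17 - 168 = -185)
K = -133/5 (K = 7*(-2 + 9*(-1/5)) = 7*(-2 - 9/5) = 7*(-19/5) = -133/5 ≈ -26.600)
B(d) = 100
(k(168, 357) + H(459, 376)) + B(K) = ((-101 + 357) - 185) + 100 = (256 - 185) + 100 = 71 + 100 = 171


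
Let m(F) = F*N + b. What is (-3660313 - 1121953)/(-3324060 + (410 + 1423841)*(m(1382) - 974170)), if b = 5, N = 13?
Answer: 4782266/1361870706009 ≈ 3.5115e-6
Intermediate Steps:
m(F) = 5 + 13*F (m(F) = F*13 + 5 = 13*F + 5 = 5 + 13*F)
(-3660313 - 1121953)/(-3324060 + (410 + 1423841)*(m(1382) - 974170)) = (-3660313 - 1121953)/(-3324060 + (410 + 1423841)*((5 + 13*1382) - 974170)) = -4782266/(-3324060 + 1424251*((5 + 17966) - 974170)) = -4782266/(-3324060 + 1424251*(17971 - 974170)) = -4782266/(-3324060 + 1424251*(-956199)) = -4782266/(-3324060 - 1361867381949) = -4782266/(-1361870706009) = -4782266*(-1/1361870706009) = 4782266/1361870706009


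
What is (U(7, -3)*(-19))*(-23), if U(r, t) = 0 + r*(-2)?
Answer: -6118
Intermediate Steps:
U(r, t) = -2*r (U(r, t) = 0 - 2*r = -2*r)
(U(7, -3)*(-19))*(-23) = (-2*7*(-19))*(-23) = -14*(-19)*(-23) = 266*(-23) = -6118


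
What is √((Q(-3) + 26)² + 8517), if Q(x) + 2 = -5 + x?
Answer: √8773 ≈ 93.664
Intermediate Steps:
Q(x) = -7 + x (Q(x) = -2 + (-5 + x) = -7 + x)
√((Q(-3) + 26)² + 8517) = √(((-7 - 3) + 26)² + 8517) = √((-10 + 26)² + 8517) = √(16² + 8517) = √(256 + 8517) = √8773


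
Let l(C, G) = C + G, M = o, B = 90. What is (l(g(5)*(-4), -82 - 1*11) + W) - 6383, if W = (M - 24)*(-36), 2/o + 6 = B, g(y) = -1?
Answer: -39262/7 ≈ -5608.9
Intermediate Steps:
o = 1/42 (o = 2/(-6 + 90) = 2/84 = 2*(1/84) = 1/42 ≈ 0.023810)
M = 1/42 ≈ 0.023810
W = 6042/7 (W = (1/42 - 24)*(-36) = -1007/42*(-36) = 6042/7 ≈ 863.14)
(l(g(5)*(-4), -82 - 1*11) + W) - 6383 = ((-1*(-4) + (-82 - 1*11)) + 6042/7) - 6383 = ((4 + (-82 - 11)) + 6042/7) - 6383 = ((4 - 93) + 6042/7) - 6383 = (-89 + 6042/7) - 6383 = 5419/7 - 6383 = -39262/7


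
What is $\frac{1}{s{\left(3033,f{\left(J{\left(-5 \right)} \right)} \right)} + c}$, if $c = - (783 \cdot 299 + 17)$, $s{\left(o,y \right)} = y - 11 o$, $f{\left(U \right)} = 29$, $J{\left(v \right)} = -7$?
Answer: $- \frac{1}{267468} \approx -3.7388 \cdot 10^{-6}$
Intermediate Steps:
$c = -234134$ ($c = - (234117 + 17) = \left(-1\right) 234134 = -234134$)
$\frac{1}{s{\left(3033,f{\left(J{\left(-5 \right)} \right)} \right)} + c} = \frac{1}{\left(29 - 33363\right) - 234134} = \frac{1}{-33334 - 234134} = \frac{1}{-267468} = - \frac{1}{267468}$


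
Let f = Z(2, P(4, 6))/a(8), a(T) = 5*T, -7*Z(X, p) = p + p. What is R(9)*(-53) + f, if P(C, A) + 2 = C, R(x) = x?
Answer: -33391/70 ≈ -477.01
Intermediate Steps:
P(C, A) = -2 + C
Z(X, p) = -2*p/7 (Z(X, p) = -(p + p)/7 = -2*p/7)
f = -1/70 (f = (-2*(-2 + 4)/7)/((5*8)) = -2/7*2/40 = -4/7*1/40 = -1/70 ≈ -0.014286)
R(9)*(-53) + f = 9*(-53) - 1/70 = -477 - 1/70 = -33391/70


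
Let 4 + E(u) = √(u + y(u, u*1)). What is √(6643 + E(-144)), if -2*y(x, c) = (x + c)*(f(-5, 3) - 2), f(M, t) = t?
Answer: √6639 ≈ 81.480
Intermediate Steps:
y(x, c) = -c/2 - x/2 (y(x, c) = -(x + c)*(3 - 2)/2 = -(c + x)/2 = -c/2 - x/2)
E(u) = -4 (E(u) = -4 + √(u + (-u/2 - u/2)) = -4 + √(u - u) = -4 + √0 = -4 + 0 = -4)
√(6643 + E(-144)) = √(6643 - 4) = √6639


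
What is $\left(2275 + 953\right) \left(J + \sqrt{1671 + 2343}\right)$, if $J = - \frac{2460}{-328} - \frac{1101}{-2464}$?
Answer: $\frac{15801867}{616} + 9684 \sqrt{446} \approx 2.3017 \cdot 10^{5}$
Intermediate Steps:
$J = \frac{19581}{2464}$ ($J = \left(-2460\right) \left(- \frac{1}{328}\right) - - \frac{1101}{2464} = \frac{15}{2} + \frac{1101}{2464} = \frac{19581}{2464} \approx 7.9468$)
$\left(2275 + 953\right) \left(J + \sqrt{1671 + 2343}\right) = \left(2275 + 953\right) \left(\frac{19581}{2464} + \sqrt{1671 + 2343}\right) = 3228 \left(\frac{19581}{2464} + \sqrt{4014}\right) = 3228 \left(\frac{19581}{2464} + 3 \sqrt{446}\right) = \frac{15801867}{616} + 9684 \sqrt{446}$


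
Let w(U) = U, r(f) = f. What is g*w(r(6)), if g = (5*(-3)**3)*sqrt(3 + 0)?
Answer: -810*sqrt(3) ≈ -1403.0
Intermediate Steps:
g = -135*sqrt(3) (g = (5*(-27))*sqrt(3) = -135*sqrt(3) ≈ -233.83)
g*w(r(6)) = -135*sqrt(3)*6 = -810*sqrt(3)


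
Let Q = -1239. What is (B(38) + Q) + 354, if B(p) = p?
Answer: -847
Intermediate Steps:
(B(38) + Q) + 354 = (38 - 1239) + 354 = -1201 + 354 = -847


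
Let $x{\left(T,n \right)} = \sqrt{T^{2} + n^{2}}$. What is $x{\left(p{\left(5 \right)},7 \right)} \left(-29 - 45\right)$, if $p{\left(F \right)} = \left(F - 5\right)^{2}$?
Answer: $-518$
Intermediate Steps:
$p{\left(F \right)} = \left(-5 + F\right)^{2}$
$x{\left(p{\left(5 \right)},7 \right)} \left(-29 - 45\right) = \sqrt{\left(\left(-5 + 5\right)^{2}\right)^{2} + 7^{2}} \left(-29 - 45\right) = \sqrt{\left(0^{2}\right)^{2} + 49} \left(-74\right) = \sqrt{0^{2} + 49} \left(-74\right) = \sqrt{0 + 49} \left(-74\right) = \sqrt{49} \left(-74\right) = 7 \left(-74\right) = -518$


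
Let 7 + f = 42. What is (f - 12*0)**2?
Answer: 1225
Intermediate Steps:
f = 35 (f = -7 + 42 = 35)
(f - 12*0)**2 = (35 - 12*0)**2 = (35 + 0)**2 = 35**2 = 1225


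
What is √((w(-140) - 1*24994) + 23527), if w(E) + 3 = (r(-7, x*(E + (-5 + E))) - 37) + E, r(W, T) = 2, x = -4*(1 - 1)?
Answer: I*√1645 ≈ 40.559*I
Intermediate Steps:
x = 0 (x = -4*0 = 0)
w(E) = -38 + E (w(E) = -3 + ((2 - 37) + E) = -3 + (-35 + E) = -38 + E)
√((w(-140) - 1*24994) + 23527) = √(((-38 - 140) - 1*24994) + 23527) = √((-178 - 24994) + 23527) = √(-25172 + 23527) = √(-1645) = I*√1645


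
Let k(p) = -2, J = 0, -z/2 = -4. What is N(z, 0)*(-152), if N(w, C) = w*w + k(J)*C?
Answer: -9728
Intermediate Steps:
z = 8 (z = -2*(-4) = 8)
N(w, C) = w**2 - 2*C (N(w, C) = w*w - 2*C = w**2 - 2*C)
N(z, 0)*(-152) = (8**2 - 2*0)*(-152) = (64 + 0)*(-152) = 64*(-152) = -9728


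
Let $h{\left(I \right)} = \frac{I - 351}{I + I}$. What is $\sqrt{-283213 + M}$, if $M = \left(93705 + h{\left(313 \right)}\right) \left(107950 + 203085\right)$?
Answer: $\frac{\sqrt{2855329290755533}}{313} \approx 1.7072 \cdot 10^{5}$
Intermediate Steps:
$h{\left(I \right)} = \frac{-351 + I}{2 I}$
$M = \frac{9122546443610}{313}$ ($M = \left(93705 + \frac{-351 + 313}{2 \cdot 313}\right) \left(107950 + 203085\right) = \left(93705 + \frac{1}{2} \cdot \frac{1}{313} \left(-38\right)\right) 311035 = \left(93705 - \frac{19}{313}\right) 311035 = \frac{29329646}{313} \cdot 311035 = \frac{9122546443610}{313} \approx 2.9145 \cdot 10^{10}$)
$\sqrt{-283213 + M} = \sqrt{-283213 + \frac{9122546443610}{313}} = \sqrt{\frac{9122457797941}{313}} = \frac{\sqrt{2855329290755533}}{313}$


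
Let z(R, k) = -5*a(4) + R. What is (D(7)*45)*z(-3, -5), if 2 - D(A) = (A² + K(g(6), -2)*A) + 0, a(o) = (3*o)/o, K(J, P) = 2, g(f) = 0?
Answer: 49410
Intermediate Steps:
a(o) = 3
z(R, k) = -15 + R (z(R, k) = -5*3 + R = -15 + R)
D(A) = 2 - A² - 2*A (D(A) = 2 - ((A² + 2*A) + 0) = 2 - (A² + 2*A) = 2 + (-A² - 2*A) = 2 - A² - 2*A)
(D(7)*45)*z(-3, -5) = ((2 - 1*7² - 2*7)*45)*(-15 - 3) = ((2 - 1*49 - 14)*45)*(-18) = ((2 - 49 - 14)*45)*(-18) = -61*45*(-18) = -2745*(-18) = 49410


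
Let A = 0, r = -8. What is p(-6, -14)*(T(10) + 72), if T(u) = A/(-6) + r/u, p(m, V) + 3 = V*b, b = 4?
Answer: -21004/5 ≈ -4200.8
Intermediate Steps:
p(m, V) = -3 + 4*V (p(m, V) = -3 + V*4 = -3 + 4*V)
T(u) = -8/u (T(u) = 0/(-6) - 8/u = 0*(-⅙) - 8/u = 0 - 8/u = -8/u)
p(-6, -14)*(T(10) + 72) = (-3 + 4*(-14))*(-8/10 + 72) = (-3 - 56)*(-8*⅒ + 72) = -59*(-⅘ + 72) = -59*356/5 = -21004/5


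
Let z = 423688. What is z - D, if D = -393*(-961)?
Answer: 46015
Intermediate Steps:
D = 377673
z - D = 423688 - 1*377673 = 423688 - 377673 = 46015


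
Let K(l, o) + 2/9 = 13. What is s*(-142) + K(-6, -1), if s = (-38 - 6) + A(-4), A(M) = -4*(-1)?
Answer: 51235/9 ≈ 5692.8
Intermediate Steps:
A(M) = 4
K(l, o) = 115/9 (K(l, o) = -2/9 + 13 = 115/9)
s = -40 (s = (-38 - 6) + 4 = -44 + 4 = -40)
s*(-142) + K(-6, -1) = -40*(-142) + 115/9 = 5680 + 115/9 = 51235/9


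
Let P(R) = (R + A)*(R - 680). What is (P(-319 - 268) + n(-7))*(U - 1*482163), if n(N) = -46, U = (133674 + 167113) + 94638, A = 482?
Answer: -11535199882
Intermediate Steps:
U = 395425 (U = 300787 + 94638 = 395425)
P(R) = (-680 + R)*(482 + R) (P(R) = (R + 482)*(R - 680) = (482 + R)*(-680 + R) = (-680 + R)*(482 + R))
(P(-319 - 268) + n(-7))*(U - 1*482163) = ((-327760 + (-319 - 268)**2 - 198*(-319 - 268)) - 46)*(395425 - 1*482163) = ((-327760 + (-587)**2 - 198*(-587)) - 46)*(395425 - 482163) = ((-327760 + 344569 + 116226) - 46)*(-86738) = (133035 - 46)*(-86738) = 132989*(-86738) = -11535199882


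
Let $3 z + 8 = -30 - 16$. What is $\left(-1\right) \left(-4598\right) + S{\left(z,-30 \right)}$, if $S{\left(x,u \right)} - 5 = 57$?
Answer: $4660$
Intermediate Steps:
$z = -18$ ($z = - \frac{8}{3} + \frac{-30 - 16}{3} = - \frac{8}{3} + \frac{1}{3} \left(-46\right) = - \frac{8}{3} - \frac{46}{3} = -18$)
$S{\left(x,u \right)} = 62$ ($S{\left(x,u \right)} = 5 + 57 = 62$)
$\left(-1\right) \left(-4598\right) + S{\left(z,-30 \right)} = \left(-1\right) \left(-4598\right) + 62 = 4598 + 62 = 4660$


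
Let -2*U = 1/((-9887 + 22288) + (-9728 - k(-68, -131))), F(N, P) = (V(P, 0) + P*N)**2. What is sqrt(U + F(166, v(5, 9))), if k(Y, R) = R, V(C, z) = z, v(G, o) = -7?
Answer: 3*sqrt(1179575558678)/2804 ≈ 1162.0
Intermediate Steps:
F(N, P) = N**2*P**2 (F(N, P) = (0 + P*N)**2 = (0 + N*P)**2 = (N*P)**2 = N**2*P**2)
U = -1/5608 (U = -1/(2*((-9887 + 22288) + (-9728 - 1*(-131)))) = -1/(2*(12401 + (-9728 + 131))) = -1/(2*(12401 - 9597)) = -1/2/2804 = -1/2*1/2804 = -1/5608 ≈ -0.00017832)
sqrt(U + F(166, v(5, 9))) = sqrt(-1/5608 + 166**2*(-7)**2) = sqrt(-1/5608 + 27556*49) = sqrt(-1/5608 + 1350244) = sqrt(7572168351/5608) = 3*sqrt(1179575558678)/2804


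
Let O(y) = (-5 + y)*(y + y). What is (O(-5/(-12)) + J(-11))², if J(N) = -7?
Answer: 606841/5184 ≈ 117.06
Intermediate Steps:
O(y) = 2*y*(-5 + y) (O(y) = (-5 + y)*(2*y) = 2*y*(-5 + y))
(O(-5/(-12)) + J(-11))² = (2*(-5/(-12))*(-5 - 5/(-12)) - 7)² = (2*(-5*(-1/12))*(-5 - 5*(-1/12)) - 7)² = (2*(5/12)*(-5 + 5/12) - 7)² = (2*(5/12)*(-55/12) - 7)² = (-275/72 - 7)² = (-779/72)² = 606841/5184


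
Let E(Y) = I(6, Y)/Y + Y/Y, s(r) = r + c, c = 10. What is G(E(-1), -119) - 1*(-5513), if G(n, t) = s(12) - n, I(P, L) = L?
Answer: 5533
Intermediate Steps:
s(r) = 10 + r (s(r) = r + 10 = 10 + r)
E(Y) = 2 (E(Y) = Y/Y + Y/Y = 1 + 1 = 2)
G(n, t) = 22 - n (G(n, t) = (10 + 12) - n = 22 - n)
G(E(-1), -119) - 1*(-5513) = (22 - 1*2) - 1*(-5513) = (22 - 2) + 5513 = 20 + 5513 = 5533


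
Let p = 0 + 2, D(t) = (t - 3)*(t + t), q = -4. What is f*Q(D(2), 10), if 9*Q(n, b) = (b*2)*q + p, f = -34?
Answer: 884/3 ≈ 294.67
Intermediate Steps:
D(t) = 2*t*(-3 + t) (D(t) = (-3 + t)*(2*t) = 2*t*(-3 + t))
p = 2
Q(n, b) = 2/9 - 8*b/9 (Q(n, b) = ((b*2)*(-4) + 2)/9 = ((2*b)*(-4) + 2)/9 = (-8*b + 2)/9 = (2 - 8*b)/9 = 2/9 - 8*b/9)
f*Q(D(2), 10) = -34*(2/9 - 8/9*10) = -34*(2/9 - 80/9) = -34*(-26/3) = 884/3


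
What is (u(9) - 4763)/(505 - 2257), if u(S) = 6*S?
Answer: 4709/1752 ≈ 2.6878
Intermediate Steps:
(u(9) - 4763)/(505 - 2257) = (6*9 - 4763)/(505 - 2257) = (54 - 4763)/(-1752) = -4709*(-1/1752) = 4709/1752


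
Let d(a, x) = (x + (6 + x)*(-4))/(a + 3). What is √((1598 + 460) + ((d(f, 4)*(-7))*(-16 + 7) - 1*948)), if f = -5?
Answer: 2*√561 ≈ 47.371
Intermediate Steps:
d(a, x) = (-24 - 3*x)/(3 + a) (d(a, x) = (x + (-24 - 4*x))/(3 + a) = (-24 - 3*x)/(3 + a))
√((1598 + 460) + ((d(f, 4)*(-7))*(-16 + 7) - 1*948)) = √((1598 + 460) + (((3*(-8 - 1*4)/(3 - 5))*(-7))*(-16 + 7) - 1*948)) = √(2058 + (((3*(-8 - 4)/(-2))*(-7))*(-9) - 948)) = √(2058 + (((3*(-½)*(-12))*(-7))*(-9) - 948)) = √(2058 + ((18*(-7))*(-9) - 948)) = √(2058 + (-126*(-9) - 948)) = √(2058 + (1134 - 948)) = √(2058 + 186) = √2244 = 2*√561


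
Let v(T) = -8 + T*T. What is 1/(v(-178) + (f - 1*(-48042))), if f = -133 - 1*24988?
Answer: 1/54597 ≈ 1.8316e-5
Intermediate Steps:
f = -25121 (f = -133 - 24988 = -25121)
v(T) = -8 + T**2
1/(v(-178) + (f - 1*(-48042))) = 1/((-8 + (-178)**2) + (-25121 - 1*(-48042))) = 1/((-8 + 31684) + (-25121 + 48042)) = 1/(31676 + 22921) = 1/54597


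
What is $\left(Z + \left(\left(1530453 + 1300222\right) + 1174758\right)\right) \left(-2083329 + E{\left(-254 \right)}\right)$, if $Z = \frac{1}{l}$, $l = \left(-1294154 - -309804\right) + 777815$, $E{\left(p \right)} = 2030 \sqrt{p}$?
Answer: $- \frac{574486377742237722}{68845} + \frac{47981202069932 i \sqrt{254}}{5901} \approx -8.3446 \cdot 10^{12} + 1.2959 \cdot 10^{11} i$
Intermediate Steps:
$l = -206535$ ($l = \left(-1294154 + 309804\right) + 777815 = -984350 + 777815 = -206535$)
$Z = - \frac{1}{206535}$ ($Z = \frac{1}{-206535} = - \frac{1}{206535} \approx -4.8418 \cdot 10^{-6}$)
$\left(Z + \left(\left(1530453 + 1300222\right) + 1174758\right)\right) \left(-2083329 + E{\left(-254 \right)}\right) = \left(- \frac{1}{206535} + \left(\left(1530453 + 1300222\right) + 1174758\right)\right) \left(-2083329 + 2030 \sqrt{-254}\right) = \left(- \frac{1}{206535} + \left(2830675 + 1174758\right)\right) \left(-2083329 + 2030 i \sqrt{254}\right) = \left(- \frac{1}{206535} + 4005433\right) \left(-2083329 + 2030 i \sqrt{254}\right) = \frac{827262104654 \left(-2083329 + 2030 i \sqrt{254}\right)}{206535} = - \frac{574486377742237722}{68845} + \frac{47981202069932 i \sqrt{254}}{5901}$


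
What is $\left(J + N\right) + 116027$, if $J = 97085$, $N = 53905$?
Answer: $267017$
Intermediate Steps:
$\left(J + N\right) + 116027 = \left(97085 + 53905\right) + 116027 = 150990 + 116027 = 267017$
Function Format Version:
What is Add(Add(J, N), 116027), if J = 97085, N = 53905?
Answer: 267017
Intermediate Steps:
Add(Add(J, N), 116027) = Add(Add(97085, 53905), 116027) = Add(150990, 116027) = 267017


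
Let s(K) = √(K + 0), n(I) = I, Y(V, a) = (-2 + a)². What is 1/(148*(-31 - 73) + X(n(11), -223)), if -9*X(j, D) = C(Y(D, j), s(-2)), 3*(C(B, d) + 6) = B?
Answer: -3/46183 ≈ -6.4959e-5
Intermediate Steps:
s(K) = √K
C(B, d) = -6 + B/3
X(j, D) = ⅔ - (-2 + j)²/27 (X(j, D) = -(-6 + (-2 + j)²/3)/9 = ⅔ - (-2 + j)²/27)
1/(148*(-31 - 73) + X(n(11), -223)) = 1/(148*(-31 - 73) + (⅔ - (-2 + 11)²/27)) = 1/(148*(-104) + (⅔ - 1/27*9²)) = 1/(-15392 + (⅔ - 1/27*81)) = 1/(-15392 + (⅔ - 3)) = 1/(-15392 - 7/3) = 1/(-46183/3) = -3/46183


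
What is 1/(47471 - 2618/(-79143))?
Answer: 79143/3756999971 ≈ 2.1065e-5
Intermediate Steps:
1/(47471 - 2618/(-79143)) = 1/(47471 - 2618*(-1/79143)) = 1/(47471 + 2618/79143) = 1/(3756999971/79143) = 79143/3756999971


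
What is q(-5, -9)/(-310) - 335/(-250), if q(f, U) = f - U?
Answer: 2057/1550 ≈ 1.3271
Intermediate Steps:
q(-5, -9)/(-310) - 335/(-250) = (-5 - 1*(-9))/(-310) - 335/(-250) = (-5 + 9)*(-1/310) - 335*(-1/250) = 4*(-1/310) + 67/50 = -2/155 + 67/50 = 2057/1550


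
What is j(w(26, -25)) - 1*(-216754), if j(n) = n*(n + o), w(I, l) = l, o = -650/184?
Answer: 20006993/92 ≈ 2.1747e+5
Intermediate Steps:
o = -325/92 (o = -650*1/184 = -325/92 ≈ -3.5326)
j(n) = n*(-325/92 + n) (j(n) = n*(n - 325/92) = n*(-325/92 + n))
j(w(26, -25)) - 1*(-216754) = (1/92)*(-25)*(-325 + 92*(-25)) - 1*(-216754) = (1/92)*(-25)*(-325 - 2300) + 216754 = (1/92)*(-25)*(-2625) + 216754 = 65625/92 + 216754 = 20006993/92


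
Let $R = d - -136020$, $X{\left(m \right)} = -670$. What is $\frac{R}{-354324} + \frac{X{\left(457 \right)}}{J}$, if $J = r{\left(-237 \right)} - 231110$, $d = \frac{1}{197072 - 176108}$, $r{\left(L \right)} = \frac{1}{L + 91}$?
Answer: $- \frac{95489660802194621}{250637660064260496} \approx -0.38099$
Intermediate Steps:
$r{\left(L \right)} = \frac{1}{91 + L}$
$d = \frac{1}{20964} \approx 4.7701 \cdot 10^{-5}$
$R = \frac{2851523281}{20964}$ ($R = \frac{1}{20964} - -136020 = \frac{1}{20964} + 136020 = \frac{2851523281}{20964} \approx 1.3602 \cdot 10^{5}$)
$J = - \frac{33742061}{146}$ ($J = \frac{1}{91 - 237} - 231110 = \frac{1}{-146} - 231110 = - \frac{1}{146} - 231110 = - \frac{33742061}{146} \approx -2.3111 \cdot 10^{5}$)
$\frac{R}{-354324} + \frac{X{\left(457 \right)}}{J} = \frac{2851523281}{20964 \left(-354324\right)} - \frac{670}{- \frac{33742061}{146}} = \frac{2851523281}{20964} \left(- \frac{1}{354324}\right) - - \frac{97820}{33742061} = - \frac{2851523281}{7428048336} + \frac{97820}{33742061} = - \frac{95489660802194621}{250637660064260496}$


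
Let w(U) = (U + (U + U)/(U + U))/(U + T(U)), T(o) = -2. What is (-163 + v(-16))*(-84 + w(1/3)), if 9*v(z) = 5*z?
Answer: 655928/45 ≈ 14576.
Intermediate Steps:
v(z) = 5*z/9 (v(z) = (5*z)/9 = 5*z/9)
w(U) = (1 + U)/(-2 + U) (w(U) = (U + (U + U)/(U + U))/(U - 2) = (U + (2*U)/((2*U)))/(-2 + U) = (U + (2*U)*(1/(2*U)))/(-2 + U) = (U + 1)/(-2 + U) = (1 + U)/(-2 + U))
(-163 + v(-16))*(-84 + w(1/3)) = (-163 + (5/9)*(-16))*(-84 + (1 + 1/3)/(-2 + 1/3)) = (-163 - 80/9)*(-84 + (1 + ⅓)/(-2 + ⅓)) = -1547*(-84 + (4/3)/(-5/3))/9 = -1547*(-84 - ⅗*4/3)/9 = -1547*(-84 - ⅘)/9 = -1547/9*(-424/5) = 655928/45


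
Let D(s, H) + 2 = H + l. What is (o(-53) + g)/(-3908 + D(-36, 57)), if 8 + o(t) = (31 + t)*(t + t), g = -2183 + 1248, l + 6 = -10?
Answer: -1389/3869 ≈ -0.35901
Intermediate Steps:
l = -16 (l = -6 - 10 = -16)
g = -935
D(s, H) = -18 + H (D(s, H) = -2 + (H - 16) = -2 + (-16 + H) = -18 + H)
o(t) = -8 + 2*t*(31 + t) (o(t) = -8 + (31 + t)*(t + t) = -8 + (31 + t)*(2*t) = -8 + 2*t*(31 + t))
(o(-53) + g)/(-3908 + D(-36, 57)) = ((-8 + 2*(-53)**2 + 62*(-53)) - 935)/(-3908 + (-18 + 57)) = ((-8 + 2*2809 - 3286) - 935)/(-3908 + 39) = ((-8 + 5618 - 3286) - 935)/(-3869) = (2324 - 935)*(-1/3869) = 1389*(-1/3869) = -1389/3869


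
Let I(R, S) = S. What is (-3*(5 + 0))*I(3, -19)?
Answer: 285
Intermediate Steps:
(-3*(5 + 0))*I(3, -19) = -3*(5 + 0)*(-19) = -3*5*(-19) = -15*(-19) = 285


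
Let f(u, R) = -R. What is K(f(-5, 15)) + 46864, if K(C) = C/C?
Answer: 46865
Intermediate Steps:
K(C) = 1
K(f(-5, 15)) + 46864 = 1 + 46864 = 46865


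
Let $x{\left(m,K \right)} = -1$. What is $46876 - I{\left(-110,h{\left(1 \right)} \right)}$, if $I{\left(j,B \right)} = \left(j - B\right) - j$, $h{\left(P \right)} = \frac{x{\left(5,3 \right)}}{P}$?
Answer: $46875$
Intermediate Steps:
$h{\left(P \right)} = - \frac{1}{P}$
$I{\left(j,B \right)} = - B$
$46876 - I{\left(-110,h{\left(1 \right)} \right)} = 46876 - - \frac{-1}{1} = 46876 - - \left(-1\right) 1 = 46876 - \left(-1\right) \left(-1\right) = 46876 - 1 = 46875$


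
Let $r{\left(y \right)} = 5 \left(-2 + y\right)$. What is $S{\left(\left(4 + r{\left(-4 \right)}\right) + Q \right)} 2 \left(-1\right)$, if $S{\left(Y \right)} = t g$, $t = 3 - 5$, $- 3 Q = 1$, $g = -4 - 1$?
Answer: $-20$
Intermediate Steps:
$r{\left(y \right)} = -10 + 5 y$
$g = -5$
$Q = - \frac{1}{3}$ ($Q = \left(- \frac{1}{3}\right) 1 = - \frac{1}{3} \approx -0.33333$)
$t = -2$ ($t = 3 - 5 = -2$)
$S{\left(Y \right)} = 10$ ($S{\left(Y \right)} = \left(-2\right) \left(-5\right) = 10$)
$S{\left(\left(4 + r{\left(-4 \right)}\right) + Q \right)} 2 \left(-1\right) = 10 \cdot 2 \left(-1\right) = 20 \left(-1\right) = -20$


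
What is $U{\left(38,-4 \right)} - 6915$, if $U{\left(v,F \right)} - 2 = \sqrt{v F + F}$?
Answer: $-6913 + 2 i \sqrt{39} \approx -6913.0 + 12.49 i$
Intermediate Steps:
$U{\left(v,F \right)} = 2 + \sqrt{F + F v}$ ($U{\left(v,F \right)} = 2 + \sqrt{v F + F} = 2 + \sqrt{F v + F} = 2 + \sqrt{F + F v}$)
$U{\left(38,-4 \right)} - 6915 = \left(2 + \sqrt{- 4 \left(1 + 38\right)}\right) - 6915 = \left(2 + \sqrt{\left(-4\right) 39}\right) - 6915 = \left(2 + \sqrt{-156}\right) - 6915 = \left(2 + 2 i \sqrt{39}\right) - 6915 = -6913 + 2 i \sqrt{39}$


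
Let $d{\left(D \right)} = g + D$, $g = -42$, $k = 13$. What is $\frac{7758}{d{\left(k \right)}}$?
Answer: $- \frac{7758}{29} \approx -267.52$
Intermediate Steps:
$d{\left(D \right)} = -42 + D$
$\frac{7758}{d{\left(k \right)}} = \frac{7758}{-42 + 13} = \frac{7758}{-29} = 7758 \left(- \frac{1}{29}\right) = - \frac{7758}{29}$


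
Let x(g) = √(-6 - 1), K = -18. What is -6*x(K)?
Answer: -6*I*√7 ≈ -15.875*I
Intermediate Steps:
x(g) = I*√7 (x(g) = √(-7) = I*√7)
-6*x(K) = -6*I*√7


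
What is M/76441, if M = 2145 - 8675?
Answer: -6530/76441 ≈ -0.085425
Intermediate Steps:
M = -6530
M/76441 = -6530/76441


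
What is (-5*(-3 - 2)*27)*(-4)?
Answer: -2700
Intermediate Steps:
(-5*(-3 - 2)*27)*(-4) = (-5*(-5)*27)*(-4) = (25*27)*(-4) = 675*(-4) = -2700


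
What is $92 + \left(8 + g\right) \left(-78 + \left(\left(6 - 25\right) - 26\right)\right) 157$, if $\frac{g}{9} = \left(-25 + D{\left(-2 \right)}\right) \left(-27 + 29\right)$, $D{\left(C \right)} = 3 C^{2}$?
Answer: $4364378$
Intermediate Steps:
$g = -234$ ($g = 9 \left(-25 + 3 \left(-2\right)^{2}\right) \left(-27 + 29\right) = 9 \left(-25 + 3 \cdot 4\right) 2 = 9 \left(-25 + 12\right) 2 = 9 \left(\left(-13\right) 2\right) = 9 \left(-26\right) = -234$)
$92 + \left(8 + g\right) \left(-78 + \left(\left(6 - 25\right) - 26\right)\right) 157 = 92 + \left(8 - 234\right) \left(-78 + \left(\left(6 - 25\right) - 26\right)\right) 157 = 92 + - 226 \left(-78 - 45\right) 157 = 92 + \left(-226\right) \left(-123\right) 157 = 92 + 27798 \cdot 157 = 92 + 4364286 = 4364378$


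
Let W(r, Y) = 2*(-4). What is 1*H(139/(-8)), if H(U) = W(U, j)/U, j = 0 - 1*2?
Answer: 64/139 ≈ 0.46043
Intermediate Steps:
j = -2 (j = 0 - 2 = -2)
W(r, Y) = -8
H(U) = -8/U
1*H(139/(-8)) = 1*(-8/(139/(-8))) = 1*(-8/(139*(-1/8))) = 1*(-8/(-139/8)) = 1*(-8*(-8/139)) = 1*(64/139) = 64/139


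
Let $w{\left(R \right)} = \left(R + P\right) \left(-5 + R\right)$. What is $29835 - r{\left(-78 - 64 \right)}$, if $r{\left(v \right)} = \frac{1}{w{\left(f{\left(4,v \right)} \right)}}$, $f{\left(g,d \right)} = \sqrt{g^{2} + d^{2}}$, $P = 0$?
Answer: $\frac{601324424}{20155} - \frac{\sqrt{5045}}{40672790} \approx 29835.0$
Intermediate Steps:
$f{\left(g,d \right)} = \sqrt{d^{2} + g^{2}}$
$w{\left(R \right)} = R \left(-5 + R\right)$ ($w{\left(R \right)} = \left(R + 0\right) \left(-5 + R\right) = R \left(-5 + R\right)$)
$r{\left(v \right)} = \frac{1}{\left(-5 + \sqrt{16 + v^{2}}\right) \sqrt{16 + v^{2}}}$ ($r{\left(v \right)} = \frac{1}{\sqrt{v^{2} + 4^{2}} \left(-5 + \sqrt{v^{2} + 4^{2}}\right)} = \frac{1}{\sqrt{v^{2} + 16} \left(-5 + \sqrt{v^{2} + 16}\right)} = \frac{1}{\sqrt{16 + v^{2}} \left(-5 + \sqrt{16 + v^{2}}\right)} = \frac{1}{\left(-5 + \sqrt{16 + v^{2}}\right) \sqrt{16 + v^{2}}}$)
$29835 - r{\left(-78 - 64 \right)} = 29835 - \frac{1}{16 + \left(-78 - 64\right)^{2} - 5 \sqrt{16 + \left(-78 - 64\right)^{2}}} = 29835 - \frac{1}{16 + \left(-142\right)^{2} - 5 \sqrt{16 + \left(-142\right)^{2}}} = 29835 - \frac{1}{16 + 20164 - 5 \sqrt{16 + 20164}} = 29835 - \frac{1}{16 + 20164 - 5 \sqrt{20180}} = 29835 - \frac{1}{16 + 20164 - 5 \cdot 2 \sqrt{5045}} = 29835 - \frac{1}{16 + 20164 - 10 \sqrt{5045}} = 29835 - \frac{1}{20180 - 10 \sqrt{5045}}$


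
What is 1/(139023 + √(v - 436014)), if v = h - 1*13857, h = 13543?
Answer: 139023/19327830857 - 2*I*√109082/19327830857 ≈ 7.1929e-6 - 3.4176e-8*I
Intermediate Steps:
v = -314 (v = 13543 - 1*13857 = 13543 - 13857 = -314)
1/(139023 + √(v - 436014)) = 1/(139023 + √(-314 - 436014)) = 1/(139023 + √(-436328)) = 1/(139023 + 2*I*√109082)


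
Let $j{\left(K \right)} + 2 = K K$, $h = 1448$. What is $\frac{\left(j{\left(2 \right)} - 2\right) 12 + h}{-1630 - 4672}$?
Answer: $- \frac{724}{3151} \approx -0.22977$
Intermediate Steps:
$j{\left(K \right)} = -2 + K^{2}$ ($j{\left(K \right)} = -2 + K K = -2 + K^{2}$)
$\frac{\left(j{\left(2 \right)} - 2\right) 12 + h}{-1630 - 4672} = \frac{\left(\left(-2 + 2^{2}\right) - 2\right) 12 + 1448}{-1630 - 4672} = \frac{\left(\left(-2 + 4\right) - 2\right) 12 + 1448}{-6302} = \left(\left(2 - 2\right) 12 + 1448\right) \left(- \frac{1}{6302}\right) = \left(0 \cdot 12 + 1448\right) \left(- \frac{1}{6302}\right) = \left(0 + 1448\right) \left(- \frac{1}{6302}\right) = 1448 \left(- \frac{1}{6302}\right) = - \frac{724}{3151}$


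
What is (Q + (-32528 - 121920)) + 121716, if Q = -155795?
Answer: -188527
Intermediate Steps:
(Q + (-32528 - 121920)) + 121716 = (-155795 + (-32528 - 121920)) + 121716 = (-155795 - 154448) + 121716 = -310243 + 121716 = -188527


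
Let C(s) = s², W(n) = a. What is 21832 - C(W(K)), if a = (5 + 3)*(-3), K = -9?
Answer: 21256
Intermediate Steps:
a = -24 (a = 8*(-3) = -24)
W(n) = -24
21832 - C(W(K)) = 21832 - 1*(-24)² = 21832 - 1*576 = 21832 - 576 = 21256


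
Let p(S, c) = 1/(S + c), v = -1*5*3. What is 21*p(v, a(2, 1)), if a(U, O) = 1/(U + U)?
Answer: -84/59 ≈ -1.4237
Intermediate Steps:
a(U, O) = 1/(2*U)
v = -15 (v = -5*3 = -15)
21*p(v, a(2, 1)) = 21/(-15 + (½)/2) = 21/(-15 + (½)*(½)) = 21/(-15 + ¼) = 21/(-59/4) = 21*(-4/59) = -84/59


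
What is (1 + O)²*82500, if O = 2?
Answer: 742500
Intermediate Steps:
(1 + O)²*82500 = (1 + 2)²*82500 = 3²*82500 = 9*82500 = 742500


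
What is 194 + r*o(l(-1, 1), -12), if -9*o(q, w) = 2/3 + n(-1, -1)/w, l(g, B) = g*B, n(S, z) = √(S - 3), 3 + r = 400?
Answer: 4444/27 + 397*I/54 ≈ 164.59 + 7.3519*I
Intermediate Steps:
r = 397 (r = -3 + 400 = 397)
n(S, z) = √(-3 + S)
l(g, B) = B*g
o(q, w) = -2/27 - 2*I/(9*w) (o(q, w) = -(2/3 + √(-3 - 1)/w)/9 = -(2*(⅓) + √(-4)/w)/9 = -(⅔ + (2*I)/w)/9 = -(⅔ + 2*I/w)/9 = -2/27 - 2*I/(9*w))
194 + r*o(l(-1, 1), -12) = 194 + 397*((2/27)*(-1*(-12) - 3*I)/(-12)) = 194 + 397*((2/27)*(-1/12)*(12 - 3*I)) = 194 + 397*(-2/27 + I/54) = 194 + (-794/27 + 397*I/54) = 4444/27 + 397*I/54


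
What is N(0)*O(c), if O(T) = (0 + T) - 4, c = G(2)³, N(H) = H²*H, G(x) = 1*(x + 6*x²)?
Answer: 0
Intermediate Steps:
G(x) = x + 6*x²
N(H) = H³
c = 17576 (c = (2*(1 + 6*2))³ = (2*(1 + 12))³ = (2*13)³ = 26³ = 17576)
O(T) = -4 + T (O(T) = T - 4 = -4 + T)
N(0)*O(c) = 0³*(-4 + 17576) = 0*17572 = 0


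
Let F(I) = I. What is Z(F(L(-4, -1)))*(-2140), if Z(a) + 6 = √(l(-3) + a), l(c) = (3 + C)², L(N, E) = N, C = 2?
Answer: 12840 - 2140*√21 ≈ 3033.3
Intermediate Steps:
l(c) = 25 (l(c) = (3 + 2)² = 5² = 25)
Z(a) = -6 + √(25 + a)
Z(F(L(-4, -1)))*(-2140) = (-6 + √(25 - 4))*(-2140) = (-6 + √21)*(-2140) = 12840 - 2140*√21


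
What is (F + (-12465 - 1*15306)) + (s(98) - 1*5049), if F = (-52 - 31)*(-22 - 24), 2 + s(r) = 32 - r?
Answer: -29070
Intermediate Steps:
s(r) = 30 - r (s(r) = -2 + (32 - r) = 30 - r)
F = 3818 (F = -83*(-46) = 3818)
(F + (-12465 - 1*15306)) + (s(98) - 1*5049) = (3818 + (-12465 - 1*15306)) + ((30 - 1*98) - 1*5049) = (3818 + (-12465 - 15306)) + ((30 - 98) - 5049) = (3818 - 27771) + (-68 - 5049) = -23953 - 5117 = -29070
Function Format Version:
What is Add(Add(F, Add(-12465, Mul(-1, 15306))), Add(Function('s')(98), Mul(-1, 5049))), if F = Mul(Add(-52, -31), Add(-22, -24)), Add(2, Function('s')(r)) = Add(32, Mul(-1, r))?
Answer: -29070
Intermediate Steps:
Function('s')(r) = Add(30, Mul(-1, r)) (Function('s')(r) = Add(-2, Add(32, Mul(-1, r))) = Add(30, Mul(-1, r)))
F = 3818 (F = Mul(-83, -46) = 3818)
Add(Add(F, Add(-12465, Mul(-1, 15306))), Add(Function('s')(98), Mul(-1, 5049))) = Add(Add(3818, Add(-12465, Mul(-1, 15306))), Add(Add(30, Mul(-1, 98)), Mul(-1, 5049))) = Add(Add(3818, Add(-12465, -15306)), Add(Add(30, -98), -5049)) = Add(Add(3818, -27771), Add(-68, -5049)) = Add(-23953, -5117) = -29070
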